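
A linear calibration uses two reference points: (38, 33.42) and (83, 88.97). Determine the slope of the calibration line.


slope = (y2 - y1) / (x2 - x1)
= (88.97 - 33.42) / (83 - 38)
= 55.5500 / 45
= 1.2344

1.2344


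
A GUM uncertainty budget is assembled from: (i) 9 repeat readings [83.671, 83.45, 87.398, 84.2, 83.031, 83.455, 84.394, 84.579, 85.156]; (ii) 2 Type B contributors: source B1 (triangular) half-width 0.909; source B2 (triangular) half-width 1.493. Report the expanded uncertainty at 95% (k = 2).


mean = (83.671 + 83.45 + 87.398 + 84.2 + 83.031 + 83.455 + 84.394 + 84.579 + 85.156) / 9 = 84.37044444
s = sqrt(sum((x - mean)^2)/(n-1)) = 1.3145761
u_A = s / sqrt(n) = 1.3145761 / sqrt(9) = 0.43819203
u_B1 = 0.909 / sqrt(6) = 0.3710977
u_B2 = 1.493 / sqrt(6) = 0.6095147
uc = sqrt(0.43819203^2 + 0.3710977^2 + 0.6095147^2) = 0.83739711
U = k * uc = 2 * 0.83739711
U = 1.6748

1.6748


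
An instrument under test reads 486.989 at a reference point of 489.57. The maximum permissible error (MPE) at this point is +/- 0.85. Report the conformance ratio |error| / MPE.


e = indication - reference = 486.989 - 489.57 = -2.5810
|e| = 2.5810
ratio = |e| / MPE = 2.5810 / 0.85
ratio = 3.0365

3.0365


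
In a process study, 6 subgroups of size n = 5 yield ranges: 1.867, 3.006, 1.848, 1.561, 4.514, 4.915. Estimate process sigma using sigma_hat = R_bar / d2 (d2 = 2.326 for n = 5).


R_bar = (1.867 + 3.006 + 1.848 + 1.561 + 4.514 + 4.915) / 6
R_bar = 17.711 / 6 = 2.9518333
sigma_hat = R_bar / d2 = 2.9518333 / 2.326 = 1.2691

1.2691


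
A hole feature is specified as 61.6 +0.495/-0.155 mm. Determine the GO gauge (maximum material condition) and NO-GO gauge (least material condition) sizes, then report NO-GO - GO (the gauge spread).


GO = nominal - lower_tol (smallest hole = maximum material condition)
GO = 61.6 - 0.155 = 61.445
NO-GO = nominal + upper_tol (largest hole = least material condition)
NO-GO = 61.6 + 0.495 = 62.095
spread = NO-GO - GO = 62.095 - 61.445 = 0.6500

0.6500


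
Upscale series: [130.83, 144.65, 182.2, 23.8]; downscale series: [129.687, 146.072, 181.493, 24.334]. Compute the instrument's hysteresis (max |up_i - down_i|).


|130.83 - 129.687| = 1.1430
|144.65 - 146.072| = 1.4220
|182.2 - 181.493| = 0.7070
|23.8 - 24.334| = 0.5340
hysteresis = max(diffs) = 1.4220

1.4220


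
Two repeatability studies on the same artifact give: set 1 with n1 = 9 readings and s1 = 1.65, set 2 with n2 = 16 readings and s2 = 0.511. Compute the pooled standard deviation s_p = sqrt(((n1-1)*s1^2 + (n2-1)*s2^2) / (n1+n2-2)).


s_p = sqrt(((n1-1)*s1^2 + (n2-1)*s2^2) / (n1+n2-2))
numerator = (9-1)*1.65^2 + (16-1)*0.511^2 = 21.78 + 3.916815 = 25.696815
denominator = 9 + 16 - 2 = 23
s_p^2 = 25.696815 / 23 = 1.1172528
s_p = sqrt(1.1172528) = 1.0570

1.0570


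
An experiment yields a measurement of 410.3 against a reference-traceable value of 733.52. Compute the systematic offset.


Systematic error = measured - true
= 410.3 - 733.52
= -323.2200

-323.2200


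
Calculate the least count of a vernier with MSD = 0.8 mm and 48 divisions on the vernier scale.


LC = MSD / n_div
= 0.8 / 48
= 0.0167

0.0167


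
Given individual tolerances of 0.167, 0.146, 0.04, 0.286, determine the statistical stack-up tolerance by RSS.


RSS = sqrt(0.167^2 + 0.146^2 + 0.04^2 + 0.286^2)
= sqrt(0.132601)
= 0.3641

0.3641


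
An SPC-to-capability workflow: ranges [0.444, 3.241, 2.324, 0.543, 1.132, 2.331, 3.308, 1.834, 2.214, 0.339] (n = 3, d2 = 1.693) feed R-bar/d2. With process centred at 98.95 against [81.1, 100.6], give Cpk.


R_bar = (0.444 + 3.241 + 2.324 + 0.543 + 1.132 + 2.331 + 3.308 + 1.834 + 2.214 + 0.339) / 10 = 1.771
sigma = R_bar / d2 = 1.771 / 1.693 = 1.0460721
Cp = (USL - LSL)/(6*sigma) = (100.6 - 81.1)/(6*1.0460721) = 3.1069
Cpu = (100.6 - 98.95)/(3*1.0460721) = 0.5258
Cpl = (98.95 - 81.1)/(3*1.0460721) = 5.6879
Cpk = min(Cpu, Cpl) = 0.5258

0.5258


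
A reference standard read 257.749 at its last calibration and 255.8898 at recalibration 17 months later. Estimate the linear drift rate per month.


rate = (v2 - v1) / months
= (255.8898 - 257.749) / 17
= -1.8592 / 17
= -0.1094

-0.1094


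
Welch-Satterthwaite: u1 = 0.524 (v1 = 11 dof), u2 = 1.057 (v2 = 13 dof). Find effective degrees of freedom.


uc = sqrt(u1^2 + u2^2) = sqrt(0.524^2 + 1.057^2) = 1.1797563
v_eff = uc^4 / (u1^4/v1 + u2^4/v2)
= 1.1797563^4 / (0.524^4/11 + 1.057^4/13)
= 1.9371766 / 0.10287269
v_eff = 18.8308

18.8308


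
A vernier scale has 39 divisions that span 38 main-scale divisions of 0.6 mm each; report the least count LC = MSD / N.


LC = MSD / n_div
= 0.6 / 39
= 0.0154

0.0154


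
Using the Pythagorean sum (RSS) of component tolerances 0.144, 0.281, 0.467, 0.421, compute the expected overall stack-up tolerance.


RSS = sqrt(0.144^2 + 0.281^2 + 0.467^2 + 0.421^2)
= sqrt(0.495027)
= 0.7036

0.7036


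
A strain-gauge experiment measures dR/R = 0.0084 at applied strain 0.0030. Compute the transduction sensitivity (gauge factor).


GF = (dR/R) / epsilon
= 0.0084 / 0.0030
= 2.8000

2.8000


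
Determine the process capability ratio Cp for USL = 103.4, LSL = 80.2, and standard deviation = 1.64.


Cp = (USL - LSL) / (6 * sigma)
= (103.4 - 80.2) / (6 * 1.64)
= 23.2000 / 9.8400
= 2.3577

2.3577


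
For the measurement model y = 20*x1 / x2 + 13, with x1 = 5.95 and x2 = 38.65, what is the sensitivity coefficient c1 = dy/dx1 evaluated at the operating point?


y = 20*x1 / x2 + 13
dy/dx1 = 20/x2
Evaluate at x2 = 38.65: c1 = 20 / 38.65
c1 = 0.5175

0.5175


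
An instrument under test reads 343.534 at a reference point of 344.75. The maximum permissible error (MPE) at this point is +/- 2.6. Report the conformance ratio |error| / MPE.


e = indication - reference = 343.534 - 344.75 = -1.2160
|e| = 1.2160
ratio = |e| / MPE = 1.2160 / 2.6
ratio = 0.4677

0.4677


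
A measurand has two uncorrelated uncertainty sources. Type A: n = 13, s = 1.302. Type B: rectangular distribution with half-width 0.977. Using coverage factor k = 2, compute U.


u_A = s / sqrt(n) = 1.302 / sqrt(13) = 0.36110983
u_B = half_width / sqrt(3) = 0.977 / sqrt(3) = 0.56407121
uc = sqrt(u_A^2 + u_B^2) = sqrt(0.36110983^2 + 0.56407121^2) = 0.66975864
U = k * uc = 2 * 0.66975864
U = 1.3395

1.3395


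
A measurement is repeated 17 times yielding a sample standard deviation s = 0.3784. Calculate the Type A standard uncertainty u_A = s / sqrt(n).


u_A = s / sqrt(n)
u_A = 0.3784 / sqrt(17)
u_A = 0.3784 / 4.1231056
u_A = 0.0918

0.0918


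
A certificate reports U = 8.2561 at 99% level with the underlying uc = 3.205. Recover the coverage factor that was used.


k = U / uc
k = 8.2561 / 3.205
k = 2.576

2.576


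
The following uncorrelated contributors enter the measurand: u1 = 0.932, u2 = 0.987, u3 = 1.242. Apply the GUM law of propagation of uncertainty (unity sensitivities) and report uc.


uc = sqrt(0.932^2 + 0.987^2 + 1.242^2)
uc = sqrt(3.385357)
uc = 1.8399

1.8399


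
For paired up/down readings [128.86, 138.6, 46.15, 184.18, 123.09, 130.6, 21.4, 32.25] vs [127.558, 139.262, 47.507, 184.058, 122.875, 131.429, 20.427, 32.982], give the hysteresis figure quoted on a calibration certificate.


|128.86 - 127.558| = 1.3020
|138.6 - 139.262| = 0.6620
|46.15 - 47.507| = 1.3570
|184.18 - 184.058| = 0.1220
|123.09 - 122.875| = 0.2150
|130.6 - 131.429| = 0.8290
|21.4 - 20.427| = 0.9730
|32.25 - 32.982| = 0.7320
hysteresis = max(diffs) = 1.3570

1.3570


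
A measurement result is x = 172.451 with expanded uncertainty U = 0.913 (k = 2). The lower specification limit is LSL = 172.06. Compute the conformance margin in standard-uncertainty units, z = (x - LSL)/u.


u = U / k = 0.913 / 2 = 0.4565
margin = |LSL - x| = |172.06 - 172.451| = 0.391
z = margin / u = 0.391 / 0.4565
z = 0.8565

0.8565


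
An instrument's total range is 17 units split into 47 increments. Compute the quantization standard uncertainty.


resolution = range / divisions
resolution = 17 / 47 = 0.36170213
u_res = resolution / (2*sqrt(3))
u_res = 0.36170213 / 3.4641016
u_res = 0.1044

0.1044


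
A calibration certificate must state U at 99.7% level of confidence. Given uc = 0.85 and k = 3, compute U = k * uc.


U = k * uc
U = 3 * 0.85
U = 2.5500

2.5500


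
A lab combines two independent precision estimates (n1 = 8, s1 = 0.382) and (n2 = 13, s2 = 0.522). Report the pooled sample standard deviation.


s_p = sqrt(((n1-1)*s1^2 + (n2-1)*s2^2) / (n1+n2-2))
numerator = (8-1)*0.382^2 + (13-1)*0.522^2 = 1.021468 + 3.269808 = 4.291276
denominator = 8 + 13 - 2 = 19
s_p^2 = 4.291276 / 19 = 0.22585663
s_p = sqrt(0.22585663) = 0.4752

0.4752


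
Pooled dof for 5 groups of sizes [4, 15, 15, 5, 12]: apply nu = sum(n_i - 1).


nu = sum_i (n_i - 1)
nu = ((4 - 1) + (15 - 1) + (15 - 1) + (5 - 1) + (12 - 1))
nu = 3 + 14 + 14 + 4 + 11
nu = 46

46


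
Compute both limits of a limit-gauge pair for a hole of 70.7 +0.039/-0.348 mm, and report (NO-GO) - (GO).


GO = nominal - lower_tol (smallest hole = maximum material condition)
GO = 70.7 - 0.348 = 70.352
NO-GO = nominal + upper_tol (largest hole = least material condition)
NO-GO = 70.7 + 0.039 = 70.739
spread = NO-GO - GO = 70.739 - 70.352 = 0.3870

0.3870


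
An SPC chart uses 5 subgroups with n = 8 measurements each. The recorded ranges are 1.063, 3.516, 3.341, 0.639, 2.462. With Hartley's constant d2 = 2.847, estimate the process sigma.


R_bar = (1.063 + 3.516 + 3.341 + 0.639 + 2.462) / 5
R_bar = 11.021 / 5 = 2.2042
sigma_hat = R_bar / d2 = 2.2042 / 2.847 = 0.7742

0.7742


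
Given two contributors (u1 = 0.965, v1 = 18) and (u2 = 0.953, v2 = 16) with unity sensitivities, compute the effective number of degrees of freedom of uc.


uc = sqrt(u1^2 + u2^2) = sqrt(0.965^2 + 0.953^2) = 1.3562574
v_eff = uc^4 / (u1^4/v1 + u2^4/v2)
= 1.3562574^4 / (0.965^4/18 + 0.953^4/16)
= 3.3835179 / 0.099729391
v_eff = 33.9270

33.9270


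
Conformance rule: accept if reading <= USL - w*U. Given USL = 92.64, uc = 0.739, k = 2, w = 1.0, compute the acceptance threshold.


U = k * uc = 2 * 0.739 = 1.478
guard band g = w * U = 1.0 * 1.478 = 1.478
AL = USL - g = 92.64 - 1.478
AL = 91.1620

91.1620


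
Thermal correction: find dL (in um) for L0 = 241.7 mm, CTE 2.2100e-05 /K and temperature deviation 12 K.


dL = L * alpha * dT
= 241.7 * 2.2100e-05 * 12
= 0.0640988 mm
dL_um = 0.0640988 * 1000 = 64.0988 um

64.0988


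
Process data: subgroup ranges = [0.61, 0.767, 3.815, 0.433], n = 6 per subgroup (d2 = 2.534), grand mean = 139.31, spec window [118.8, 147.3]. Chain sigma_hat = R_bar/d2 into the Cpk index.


R_bar = (0.61 + 0.767 + 3.815 + 0.433) / 4 = 1.40625
sigma = R_bar / d2 = 1.40625 / 2.534 = 0.55495264
Cp = (USL - LSL)/(6*sigma) = (147.3 - 118.8)/(6*0.55495264) = 8.5593
Cpu = (147.3 - 139.31)/(3*0.55495264) = 4.7992
Cpl = (139.31 - 118.8)/(3*0.55495264) = 12.3194
Cpk = min(Cpu, Cpl) = 4.7992

4.7992


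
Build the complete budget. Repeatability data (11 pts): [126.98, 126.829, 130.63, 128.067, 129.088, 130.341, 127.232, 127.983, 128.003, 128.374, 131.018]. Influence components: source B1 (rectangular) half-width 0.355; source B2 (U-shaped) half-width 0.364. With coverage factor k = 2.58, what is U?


mean = (126.98 + 126.829 + 130.63 + 128.067 + 129.088 + 130.341 + 127.232 + 127.983 + 128.003 + 128.374 + 131.018) / 11 = 128.595
s = sqrt(sum((x - mean)^2)/(n-1)) = 1.4812529
u_A = s / sqrt(n) = 1.4812529 / sqrt(11) = 0.44661455
u_B1 = 0.355 / sqrt(3) = 0.20495935
u_B2 = 0.364 / sqrt(2) = 0.25738687
uc = sqrt(0.44661455^2 + 0.20495935^2 + 0.25738687^2) = 0.55472596
U = k * uc = 2.58 * 0.55472596
U = 1.4312

1.4312


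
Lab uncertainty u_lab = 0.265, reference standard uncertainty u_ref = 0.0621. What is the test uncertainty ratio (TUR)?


TUR = u_lab / u_ref
= 0.265 / 0.0621
= 4.2673

4.2673


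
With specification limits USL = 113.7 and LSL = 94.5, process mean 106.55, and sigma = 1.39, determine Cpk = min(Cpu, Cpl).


Cpu = (USL - mean) / (3*sigma) = (113.7 - 106.55) / (3*1.39) = 1.7146
Cpl = (mean - LSL) / (3*sigma) = (106.55 - 94.5) / (3*1.39) = 2.8897
Cpk = min(Cpu, Cpl) = 1.7146

1.7146


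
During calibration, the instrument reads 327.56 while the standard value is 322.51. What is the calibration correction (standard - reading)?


Correction = standard - reading
= 322.51 - 327.56
= -5.0500

-5.0500


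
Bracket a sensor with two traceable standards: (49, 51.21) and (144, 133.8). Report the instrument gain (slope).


slope = (y2 - y1) / (x2 - x1)
= (133.8 - 51.21) / (144 - 49)
= 82.5900 / 95
= 0.8694

0.8694


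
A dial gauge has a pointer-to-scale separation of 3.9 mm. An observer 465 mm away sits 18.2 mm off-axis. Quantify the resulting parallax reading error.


error = h * offset / d
= 3.9 * 18.2 / 465
= 0.1526

0.1526


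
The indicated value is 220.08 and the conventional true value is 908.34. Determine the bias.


Systematic error = measured - true
= 220.08 - 908.34
= -688.2600

-688.2600


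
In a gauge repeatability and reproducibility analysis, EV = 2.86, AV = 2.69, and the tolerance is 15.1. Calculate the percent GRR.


GRR = sqrt(EV^2 + AV^2) = sqrt(2.86^2 + 2.69^2) = 3.9262832
%GRR = GRR / tol * 100 = 3.9262832 / 15.1 * 100
%GRR = 26.0019

26.0019


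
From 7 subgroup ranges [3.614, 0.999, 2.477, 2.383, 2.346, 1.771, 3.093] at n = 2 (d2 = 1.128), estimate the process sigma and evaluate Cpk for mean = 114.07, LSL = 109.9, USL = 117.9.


R_bar = (3.614 + 0.999 + 2.477 + 2.383 + 2.346 + 1.771 + 3.093) / 7 = 2.3832857
sigma = R_bar / d2 = 2.3832857 / 1.128 = 2.1128419
Cp = (USL - LSL)/(6*sigma) = (117.9 - 109.9)/(6*2.1128419) = 0.6311
Cpu = (117.9 - 114.07)/(3*2.1128419) = 0.6042
Cpl = (114.07 - 109.9)/(3*2.1128419) = 0.6579
Cpk = min(Cpu, Cpl) = 0.6042

0.6042


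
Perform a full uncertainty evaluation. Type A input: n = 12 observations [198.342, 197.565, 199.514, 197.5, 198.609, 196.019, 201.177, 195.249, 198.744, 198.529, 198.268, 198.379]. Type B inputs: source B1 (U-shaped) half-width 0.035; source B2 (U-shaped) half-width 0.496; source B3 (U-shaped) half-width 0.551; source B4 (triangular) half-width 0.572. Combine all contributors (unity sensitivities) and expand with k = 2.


mean = (198.342 + 197.565 + 199.514 + 197.5 + 198.609 + 196.019 + 201.177 + 195.249 + 198.744 + 198.529 + 198.268 + 198.379) / 12 = 198.1579167
s = sqrt(sum((x - mean)^2)/(n-1)) = 1.5241852
u_A = s / sqrt(n) = 1.5241852 / sqrt(12) = 0.43999437
u_B1 = 0.035 / sqrt(2) = 0.024748737
u_B2 = 0.496 / sqrt(2) = 0.35072496
u_B3 = 0.551 / sqrt(2) = 0.38961584
u_B4 = 0.572 / sqrt(6) = 0.23351802
uc = sqrt(0.43999437^2 + 0.024748737^2 + 0.35072496^2 + 0.38961584^2 + 0.23351802^2) = 0.72356528
U = k * uc = 2 * 0.72356528
U = 1.4471

1.4471


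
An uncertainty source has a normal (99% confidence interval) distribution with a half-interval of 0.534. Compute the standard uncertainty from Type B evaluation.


u_B = half_width / 2.576
u_B = 0.534 / 2.576
u_B = 0.2073

0.2073


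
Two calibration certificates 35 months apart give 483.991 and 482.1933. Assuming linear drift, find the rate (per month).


rate = (v2 - v1) / months
= (482.1933 - 483.991) / 35
= -1.7977 / 35
= -0.0514

-0.0514


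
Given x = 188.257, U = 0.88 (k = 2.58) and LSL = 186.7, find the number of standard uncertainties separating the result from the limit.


u = U / k = 0.88 / 2.58 = 0.34108527
margin = |LSL - x| = |186.7 - 188.257| = 1.557
z = margin / u = 1.557 / 0.34108527
z = 4.5648

4.5648


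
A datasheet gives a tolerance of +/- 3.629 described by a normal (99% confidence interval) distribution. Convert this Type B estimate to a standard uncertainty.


u_B = half_width / 2.576
u_B = 3.629 / 2.576
u_B = 1.4088

1.4088


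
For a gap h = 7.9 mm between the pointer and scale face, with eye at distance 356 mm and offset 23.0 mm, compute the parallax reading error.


error = h * offset / d
= 7.9 * 23.0 / 356
= 0.5104

0.5104


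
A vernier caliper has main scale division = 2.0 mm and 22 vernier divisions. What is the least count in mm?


LC = MSD / n_div
= 2.0 / 22
= 0.0909

0.0909


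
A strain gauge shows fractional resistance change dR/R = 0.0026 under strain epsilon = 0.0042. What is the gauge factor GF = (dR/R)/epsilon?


GF = (dR/R) / epsilon
= 0.0026 / 0.0042
= 0.6190

0.6190


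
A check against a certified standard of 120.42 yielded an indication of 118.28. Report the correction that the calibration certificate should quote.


Correction = standard - reading
= 120.42 - 118.28
= 2.1400

2.1400


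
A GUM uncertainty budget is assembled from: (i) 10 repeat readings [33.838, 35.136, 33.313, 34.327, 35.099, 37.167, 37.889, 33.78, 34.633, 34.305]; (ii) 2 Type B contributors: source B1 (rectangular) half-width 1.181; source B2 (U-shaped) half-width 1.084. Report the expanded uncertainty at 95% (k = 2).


mean = (33.838 + 35.136 + 33.313 + 34.327 + 35.099 + 37.167 + 37.889 + 33.78 + 34.633 + 34.305) / 10 = 34.9487
s = sqrt(sum((x - mean)^2)/(n-1)) = 1.483219
u_A = s / sqrt(n) = 1.483219 / sqrt(10) = 0.46903503
u_B1 = 1.181 / sqrt(3) = 0.68185067
u_B2 = 1.084 / sqrt(2) = 0.76650375
uc = sqrt(0.46903503^2 + 0.68185067^2 + 0.76650375^2) = 1.1280258
U = k * uc = 2 * 1.1280258
U = 2.2561

2.2561


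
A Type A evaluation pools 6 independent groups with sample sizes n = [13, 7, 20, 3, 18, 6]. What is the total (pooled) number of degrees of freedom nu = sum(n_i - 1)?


nu = sum_i (n_i - 1)
nu = ((13 - 1) + (7 - 1) + (20 - 1) + (3 - 1) + (18 - 1) + (6 - 1))
nu = 12 + 6 + 19 + 2 + 17 + 5
nu = 61

61


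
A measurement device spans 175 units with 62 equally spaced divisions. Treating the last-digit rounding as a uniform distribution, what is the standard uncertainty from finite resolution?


resolution = range / divisions
resolution = 175 / 62 = 2.8225806
u_res = resolution / (2*sqrt(3))
u_res = 2.8225806 / 3.4641016
u_res = 0.8148

0.8148


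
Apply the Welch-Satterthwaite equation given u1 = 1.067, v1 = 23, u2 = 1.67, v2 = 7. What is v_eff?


uc = sqrt(u1^2 + u2^2) = sqrt(1.067^2 + 1.67^2) = 1.9817641
v_eff = uc^4 / (u1^4/v1 + u2^4/v2)
= 1.9817641^4 / (1.067^4/23 + 1.67^4/7)
= 15.424384 / 1.1674923
v_eff = 13.2116

13.2116


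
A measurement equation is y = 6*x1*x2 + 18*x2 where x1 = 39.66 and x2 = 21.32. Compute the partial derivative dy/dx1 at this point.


y = 6*x1*x2 + 18*x2
dy/dx1 = 6*x2
Evaluate at x2 = 21.32: c1 = 6 * 21.32
c1 = 127.9200

127.9200


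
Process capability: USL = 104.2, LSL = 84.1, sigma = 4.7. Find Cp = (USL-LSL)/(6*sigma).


Cp = (USL - LSL) / (6 * sigma)
= (104.2 - 84.1) / (6 * 4.7)
= 20.1000 / 28.2000
= 0.7128

0.7128


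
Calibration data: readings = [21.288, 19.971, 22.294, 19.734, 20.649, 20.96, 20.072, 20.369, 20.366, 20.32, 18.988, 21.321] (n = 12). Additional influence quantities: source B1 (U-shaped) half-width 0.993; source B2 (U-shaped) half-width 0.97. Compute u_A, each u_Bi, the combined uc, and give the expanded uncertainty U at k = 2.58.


mean = (21.288 + 19.971 + 22.294 + 19.734 + 20.649 + 20.96 + 20.072 + 20.369 + 20.366 + 20.32 + 18.988 + 21.321) / 12 = 20.52766667
s = sqrt(sum((x - mean)^2)/(n-1)) = 0.86031066
u_A = s / sqrt(n) = 0.86031066 / sqrt(12) = 0.2483503
u_B1 = 0.993 / sqrt(2) = 0.70215703
u_B2 = 0.97 / sqrt(2) = 0.68589358
uc = sqrt(0.2483503^2 + 0.70215703^2 + 0.68589358^2) = 1.0124981
U = k * uc = 2.58 * 1.0124981
U = 2.6122

2.6122


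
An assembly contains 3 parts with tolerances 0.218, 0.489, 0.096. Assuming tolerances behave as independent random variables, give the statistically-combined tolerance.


RSS = sqrt(0.218^2 + 0.489^2 + 0.096^2)
= sqrt(0.295861)
= 0.5439

0.5439


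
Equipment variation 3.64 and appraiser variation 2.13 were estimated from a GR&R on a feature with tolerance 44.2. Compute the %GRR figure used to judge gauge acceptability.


GRR = sqrt(EV^2 + AV^2) = sqrt(3.64^2 + 2.13^2) = 4.2174044
%GRR = GRR / tol * 100 = 4.2174044 / 44.2 * 100
%GRR = 9.5416

9.5416


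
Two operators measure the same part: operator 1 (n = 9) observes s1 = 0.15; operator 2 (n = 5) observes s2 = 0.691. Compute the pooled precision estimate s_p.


s_p = sqrt(((n1-1)*s1^2 + (n2-1)*s2^2) / (n1+n2-2))
numerator = (9-1)*0.15^2 + (5-1)*0.691^2 = 0.18 + 1.909924 = 2.089924
denominator = 9 + 5 - 2 = 12
s_p^2 = 2.089924 / 12 = 0.17416033
s_p = sqrt(0.17416033) = 0.4173

0.4173


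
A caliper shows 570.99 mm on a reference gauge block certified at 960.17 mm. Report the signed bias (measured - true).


Systematic error = measured - true
= 570.99 - 960.17
= -389.1800

-389.1800


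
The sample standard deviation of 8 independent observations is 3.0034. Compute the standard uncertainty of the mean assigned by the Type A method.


u_A = s / sqrt(n)
u_A = 3.0034 / sqrt(8)
u_A = 3.0034 / 2.8284271
u_A = 1.0619

1.0619


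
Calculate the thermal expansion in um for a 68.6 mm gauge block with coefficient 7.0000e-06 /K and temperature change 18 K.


dL = L * alpha * dT
= 68.6 * 7.0000e-06 * 18
= 0.0086436 mm
dL_um = 0.0086436 * 1000 = 8.6436 um

8.6436


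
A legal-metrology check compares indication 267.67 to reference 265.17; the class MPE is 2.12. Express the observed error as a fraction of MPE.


e = indication - reference = 267.67 - 265.17 = 2.5000
|e| = 2.5000
ratio = |e| / MPE = 2.5000 / 2.12
ratio = 1.1792

1.1792


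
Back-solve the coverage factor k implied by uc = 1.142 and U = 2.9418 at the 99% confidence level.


k = U / uc
k = 2.9418 / 1.142
k = 2.576

2.576


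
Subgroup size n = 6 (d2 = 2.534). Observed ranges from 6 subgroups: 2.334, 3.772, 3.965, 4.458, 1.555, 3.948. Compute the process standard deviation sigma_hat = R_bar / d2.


R_bar = (2.334 + 3.772 + 3.965 + 4.458 + 1.555 + 3.948) / 6
R_bar = 20.032 / 6 = 3.3386667
sigma_hat = R_bar / d2 = 3.3386667 / 2.534 = 1.3175

1.3175


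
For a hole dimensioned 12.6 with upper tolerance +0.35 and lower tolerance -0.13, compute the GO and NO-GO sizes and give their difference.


GO = nominal - lower_tol (smallest hole = maximum material condition)
GO = 12.6 - 0.13 = 12.47
NO-GO = nominal + upper_tol (largest hole = least material condition)
NO-GO = 12.6 + 0.35 = 12.95
spread = NO-GO - GO = 12.95 - 12.47 = 0.4800

0.4800


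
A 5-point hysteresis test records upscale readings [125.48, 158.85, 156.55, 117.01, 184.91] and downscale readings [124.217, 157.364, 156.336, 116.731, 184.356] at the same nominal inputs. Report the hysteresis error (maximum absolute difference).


|125.48 - 124.217| = 1.2630
|158.85 - 157.364| = 1.4860
|156.55 - 156.336| = 0.2140
|117.01 - 116.731| = 0.2790
|184.91 - 184.356| = 0.5540
hysteresis = max(diffs) = 1.4860

1.4860


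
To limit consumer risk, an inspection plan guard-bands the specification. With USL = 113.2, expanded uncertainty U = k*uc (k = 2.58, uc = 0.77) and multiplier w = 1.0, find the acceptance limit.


U = k * uc = 2.58 * 0.77 = 1.9866
guard band g = w * U = 1.0 * 1.9866 = 1.9866
AL = USL - g = 113.2 - 1.9866
AL = 111.2134

111.2134


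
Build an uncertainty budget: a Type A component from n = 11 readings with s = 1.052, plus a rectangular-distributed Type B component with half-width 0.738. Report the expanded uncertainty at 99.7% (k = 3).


u_A = s / sqrt(n) = 1.052 / sqrt(11) = 0.31718993
u_B = half_width / sqrt(3) = 0.738 / sqrt(3) = 0.4260845
uc = sqrt(u_A^2 + u_B^2) = sqrt(0.31718993^2 + 0.4260845^2) = 0.53118495
U = k * uc = 3 * 0.53118495
U = 1.5936

1.5936


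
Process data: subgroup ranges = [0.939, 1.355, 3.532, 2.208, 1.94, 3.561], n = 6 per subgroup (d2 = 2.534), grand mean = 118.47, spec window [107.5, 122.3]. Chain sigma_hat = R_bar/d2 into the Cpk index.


R_bar = (0.939 + 1.355 + 3.532 + 2.208 + 1.94 + 3.561) / 6 = 2.2558333
sigma = R_bar / d2 = 2.2558333 / 2.534 = 0.89022624
Cp = (USL - LSL)/(6*sigma) = (122.3 - 107.5)/(6*0.89022624) = 2.7708
Cpu = (122.3 - 118.47)/(3*0.89022624) = 1.4341
Cpl = (118.47 - 107.5)/(3*0.89022624) = 4.1076
Cpk = min(Cpu, Cpl) = 1.4341

1.4341


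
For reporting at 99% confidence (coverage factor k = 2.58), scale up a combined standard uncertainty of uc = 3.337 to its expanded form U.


U = k * uc
U = 2.58 * 3.337
U = 8.6095

8.6095


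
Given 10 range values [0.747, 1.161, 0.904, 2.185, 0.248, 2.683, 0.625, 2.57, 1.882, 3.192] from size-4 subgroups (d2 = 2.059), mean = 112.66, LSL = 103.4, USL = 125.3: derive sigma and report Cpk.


R_bar = (0.747 + 1.161 + 0.904 + 2.185 + 0.248 + 2.683 + 0.625 + 2.57 + 1.882 + 3.192) / 10 = 1.6197
sigma = R_bar / d2 = 1.6197 / 2.059 = 0.786644
Cp = (USL - LSL)/(6*sigma) = (125.3 - 103.4)/(6*0.786644) = 4.6400
Cpu = (125.3 - 112.66)/(3*0.786644) = 5.3561
Cpl = (112.66 - 103.4)/(3*0.786644) = 3.9238
Cpk = min(Cpu, Cpl) = 3.9238

3.9238


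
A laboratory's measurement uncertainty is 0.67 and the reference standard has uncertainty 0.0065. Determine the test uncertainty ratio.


TUR = u_lab / u_ref
= 0.67 / 0.0065
= 103.0769

103.0769


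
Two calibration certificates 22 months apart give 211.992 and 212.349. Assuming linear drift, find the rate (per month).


rate = (v2 - v1) / months
= (212.349 - 211.992) / 22
= 0.3570 / 22
= 0.0162

0.0162


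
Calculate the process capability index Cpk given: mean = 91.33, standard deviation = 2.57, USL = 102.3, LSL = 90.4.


Cpu = (USL - mean) / (3*sigma) = (102.3 - 91.33) / (3*2.57) = 1.4228
Cpl = (mean - LSL) / (3*sigma) = (91.33 - 90.4) / (3*2.57) = 0.1206
Cpk = min(Cpu, Cpl) = 0.1206

0.1206


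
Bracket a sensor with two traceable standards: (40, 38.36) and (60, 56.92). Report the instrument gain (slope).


slope = (y2 - y1) / (x2 - x1)
= (56.92 - 38.36) / (60 - 40)
= 18.5600 / 20
= 0.9280

0.9280


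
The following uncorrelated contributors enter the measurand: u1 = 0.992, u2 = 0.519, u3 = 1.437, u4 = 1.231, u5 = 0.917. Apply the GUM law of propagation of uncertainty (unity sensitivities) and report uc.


uc = sqrt(0.992^2 + 0.519^2 + 1.437^2 + 1.231^2 + 0.917^2)
uc = sqrt(5.674644)
uc = 2.3822

2.3822


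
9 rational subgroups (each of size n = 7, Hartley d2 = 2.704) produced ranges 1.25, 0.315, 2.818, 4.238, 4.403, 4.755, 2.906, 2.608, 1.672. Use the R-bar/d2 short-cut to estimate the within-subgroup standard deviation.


R_bar = (1.25 + 0.315 + 2.818 + 4.238 + 4.403 + 4.755 + 2.906 + 2.608 + 1.672) / 9
R_bar = 24.965 / 9 = 2.7738889
sigma_hat = R_bar / d2 = 2.7738889 / 2.704 = 1.0258

1.0258


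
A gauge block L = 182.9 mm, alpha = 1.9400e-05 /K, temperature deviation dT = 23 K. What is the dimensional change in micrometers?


dL = L * alpha * dT
= 182.9 * 1.9400e-05 * 23
= 0.0816100 mm
dL_um = 0.0816100 * 1000 = 81.6100 um

81.6100


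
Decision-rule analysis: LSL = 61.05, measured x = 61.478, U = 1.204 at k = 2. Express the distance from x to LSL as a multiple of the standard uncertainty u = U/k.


u = U / k = 1.204 / 2 = 0.602
margin = |LSL - x| = |61.05 - 61.478| = 0.428
z = margin / u = 0.428 / 0.602
z = 0.7110

0.7110


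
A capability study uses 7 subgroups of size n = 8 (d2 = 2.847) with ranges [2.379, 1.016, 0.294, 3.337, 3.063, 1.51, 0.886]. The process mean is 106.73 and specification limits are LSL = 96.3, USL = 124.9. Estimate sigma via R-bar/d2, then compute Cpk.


R_bar = (2.379 + 1.016 + 0.294 + 3.337 + 3.063 + 1.51 + 0.886) / 7 = 1.7835714
sigma = R_bar / d2 = 1.7835714 / 2.847 = 0.62647397
Cp = (USL - LSL)/(6*sigma) = (124.9 - 96.3)/(6*0.62647397) = 7.6087
Cpu = (124.9 - 106.73)/(3*0.62647397) = 9.6679
Cpl = (106.73 - 96.3)/(3*0.62647397) = 5.5496
Cpk = min(Cpu, Cpl) = 5.5496

5.5496


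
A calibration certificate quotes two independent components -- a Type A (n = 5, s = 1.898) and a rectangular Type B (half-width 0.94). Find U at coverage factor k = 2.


u_A = s / sqrt(n) = 1.898 / sqrt(5) = 0.8488114
u_B = half_width / sqrt(3) = 0.94 / sqrt(3) = 0.54270925
uc = sqrt(u_A^2 + u_B^2) = sqrt(0.8488114^2 + 0.54270925^2) = 1.0074791
U = k * uc = 2 * 1.0074791
U = 2.0150

2.0150


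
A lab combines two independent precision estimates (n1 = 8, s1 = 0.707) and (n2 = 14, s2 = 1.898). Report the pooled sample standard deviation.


s_p = sqrt(((n1-1)*s1^2 + (n2-1)*s2^2) / (n1+n2-2))
numerator = (8-1)*0.707^2 + (14-1)*1.898^2 = 3.498943 + 46.831252 = 50.330195
denominator = 8 + 14 - 2 = 20
s_p^2 = 50.330195 / 20 = 2.5165097
s_p = sqrt(2.5165097) = 1.5864

1.5864


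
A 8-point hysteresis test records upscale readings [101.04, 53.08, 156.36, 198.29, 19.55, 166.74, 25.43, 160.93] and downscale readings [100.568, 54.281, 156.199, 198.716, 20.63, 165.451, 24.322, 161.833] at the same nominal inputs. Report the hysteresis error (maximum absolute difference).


|101.04 - 100.568| = 0.4720
|53.08 - 54.281| = 1.2010
|156.36 - 156.199| = 0.1610
|198.29 - 198.716| = 0.4260
|19.55 - 20.63| = 1.0800
|166.74 - 165.451| = 1.2890
|25.43 - 24.322| = 1.1080
|160.93 - 161.833| = 0.9030
hysteresis = max(diffs) = 1.2890

1.2890


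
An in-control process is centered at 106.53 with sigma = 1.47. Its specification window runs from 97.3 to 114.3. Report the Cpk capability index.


Cpu = (USL - mean) / (3*sigma) = (114.3 - 106.53) / (3*1.47) = 1.7619
Cpl = (mean - LSL) / (3*sigma) = (106.53 - 97.3) / (3*1.47) = 2.0930
Cpk = min(Cpu, Cpl) = 1.7619

1.7619


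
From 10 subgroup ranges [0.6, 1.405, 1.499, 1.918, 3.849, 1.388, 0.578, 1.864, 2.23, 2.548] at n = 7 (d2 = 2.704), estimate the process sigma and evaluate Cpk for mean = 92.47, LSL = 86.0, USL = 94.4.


R_bar = (0.6 + 1.405 + 1.499 + 1.918 + 3.849 + 1.388 + 0.578 + 1.864 + 2.23 + 2.548) / 10 = 1.7879
sigma = R_bar / d2 = 1.7879 / 2.704 = 0.66120562
Cp = (USL - LSL)/(6*sigma) = (94.4 - 86.0)/(6*0.66120562) = 2.1173
Cpu = (94.4 - 92.47)/(3*0.66120562) = 0.9730
Cpl = (92.47 - 86.0)/(3*0.66120562) = 3.2617
Cpk = min(Cpu, Cpl) = 0.9730

0.9730


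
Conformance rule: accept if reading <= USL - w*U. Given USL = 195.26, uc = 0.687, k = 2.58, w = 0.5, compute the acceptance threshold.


U = k * uc = 2.58 * 0.687 = 1.77246
guard band g = w * U = 0.5 * 1.77246 = 0.88623
AL = USL - g = 195.26 - 0.88623
AL = 194.3738

194.3738


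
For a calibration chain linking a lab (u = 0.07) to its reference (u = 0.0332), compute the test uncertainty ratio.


TUR = u_lab / u_ref
= 0.07 / 0.0332
= 2.1084

2.1084


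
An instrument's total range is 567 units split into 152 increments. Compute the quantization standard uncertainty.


resolution = range / divisions
resolution = 567 / 152 = 3.7302632
u_res = resolution / (2*sqrt(3))
u_res = 3.7302632 / 3.4641016
u_res = 1.0768

1.0768


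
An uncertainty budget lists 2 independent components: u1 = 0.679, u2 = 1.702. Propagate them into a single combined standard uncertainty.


uc = sqrt(0.679^2 + 1.702^2)
uc = sqrt(3.357845)
uc = 1.8324

1.8324


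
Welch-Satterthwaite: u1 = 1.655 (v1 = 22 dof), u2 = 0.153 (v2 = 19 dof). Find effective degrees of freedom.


uc = sqrt(u1^2 + u2^2) = sqrt(1.655^2 + 0.153^2) = 1.6620572
v_eff = uc^4 / (u1^4/v1 + u2^4/v2)
= 1.6620572^4 / (1.655^4/22 + 0.153^4/19)
= 7.6310424 / 0.34104057
v_eff = 22.3758

22.3758


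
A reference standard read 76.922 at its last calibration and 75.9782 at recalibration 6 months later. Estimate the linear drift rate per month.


rate = (v2 - v1) / months
= (75.9782 - 76.922) / 6
= -0.9438 / 6
= -0.1573

-0.1573


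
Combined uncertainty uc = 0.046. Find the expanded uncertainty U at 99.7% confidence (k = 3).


U = k * uc
U = 3 * 0.046
U = 0.1380

0.1380


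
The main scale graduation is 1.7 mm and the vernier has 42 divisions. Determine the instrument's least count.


LC = MSD / n_div
= 1.7 / 42
= 0.0405

0.0405


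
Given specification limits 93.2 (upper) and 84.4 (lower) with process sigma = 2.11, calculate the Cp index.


Cp = (USL - LSL) / (6 * sigma)
= (93.2 - 84.4) / (6 * 2.11)
= 8.8000 / 12.6600
= 0.6951

0.6951


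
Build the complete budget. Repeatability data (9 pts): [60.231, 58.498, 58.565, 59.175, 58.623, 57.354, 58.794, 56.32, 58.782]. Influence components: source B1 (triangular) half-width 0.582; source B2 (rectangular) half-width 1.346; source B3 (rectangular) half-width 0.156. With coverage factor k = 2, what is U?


mean = (60.231 + 58.498 + 58.565 + 59.175 + 58.623 + 57.354 + 58.794 + 56.32 + 58.782) / 9 = 58.48244444
s = sqrt(sum((x - mean)^2)/(n-1)) = 1.1011498
u_A = s / sqrt(n) = 1.1011498 / sqrt(9) = 0.36704993
u_B1 = 0.582 / sqrt(6) = 0.23760051
u_B2 = 1.346 / sqrt(3) = 0.77711346
u_B3 = 0.156 / sqrt(3) = 0.090066642
uc = sqrt(0.36704993^2 + 0.23760051^2 + 0.77711346^2 + 0.090066642^2) = 0.89621258
U = k * uc = 2 * 0.89621258
U = 1.7924

1.7924


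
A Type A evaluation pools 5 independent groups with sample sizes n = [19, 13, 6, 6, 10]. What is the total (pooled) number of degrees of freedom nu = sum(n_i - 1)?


nu = sum_i (n_i - 1)
nu = ((19 - 1) + (13 - 1) + (6 - 1) + (6 - 1) + (10 - 1))
nu = 18 + 12 + 5 + 5 + 9
nu = 49

49


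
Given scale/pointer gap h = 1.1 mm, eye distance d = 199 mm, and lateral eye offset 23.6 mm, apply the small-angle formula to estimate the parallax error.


error = h * offset / d
= 1.1 * 23.6 / 199
= 0.1305

0.1305


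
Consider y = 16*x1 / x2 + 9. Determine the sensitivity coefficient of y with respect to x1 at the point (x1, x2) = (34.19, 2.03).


y = 16*x1 / x2 + 9
dy/dx1 = 16/x2
Evaluate at x2 = 2.03: c1 = 16 / 2.03
c1 = 7.8818

7.8818


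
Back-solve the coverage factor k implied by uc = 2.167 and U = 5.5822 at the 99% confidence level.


k = U / uc
k = 5.5822 / 2.167
k = 2.576

2.576


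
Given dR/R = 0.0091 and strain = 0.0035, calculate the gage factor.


GF = (dR/R) / epsilon
= 0.0091 / 0.0035
= 2.6000

2.6000


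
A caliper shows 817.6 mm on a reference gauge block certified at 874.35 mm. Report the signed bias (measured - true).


Systematic error = measured - true
= 817.6 - 874.35
= -56.7500

-56.7500


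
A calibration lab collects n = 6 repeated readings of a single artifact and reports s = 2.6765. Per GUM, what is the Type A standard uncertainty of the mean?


u_A = s / sqrt(n)
u_A = 2.6765 / sqrt(6)
u_A = 2.6765 / 2.4494897
u_A = 1.0927

1.0927


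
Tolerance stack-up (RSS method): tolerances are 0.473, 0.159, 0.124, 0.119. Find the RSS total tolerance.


RSS = sqrt(0.473^2 + 0.159^2 + 0.124^2 + 0.119^2)
= sqrt(0.278547)
= 0.5278

0.5278


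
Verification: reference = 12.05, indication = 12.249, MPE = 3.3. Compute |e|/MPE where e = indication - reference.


e = indication - reference = 12.249 - 12.05 = 0.1990
|e| = 0.1990
ratio = |e| / MPE = 0.1990 / 3.3
ratio = 0.0603

0.0603


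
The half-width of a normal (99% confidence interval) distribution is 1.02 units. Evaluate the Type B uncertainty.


u_B = half_width / 2.576
u_B = 1.02 / 2.576
u_B = 0.3960

0.3960


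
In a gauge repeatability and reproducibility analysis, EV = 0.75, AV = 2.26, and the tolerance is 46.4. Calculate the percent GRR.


GRR = sqrt(EV^2 + AV^2) = sqrt(0.75^2 + 2.26^2) = 2.3811972
%GRR = GRR / tol * 100 = 2.3811972 / 46.4 * 100
%GRR = 5.1319

5.1319


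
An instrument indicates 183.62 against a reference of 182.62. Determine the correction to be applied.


Correction = standard - reading
= 182.62 - 183.62
= -1.0000

-1.0000


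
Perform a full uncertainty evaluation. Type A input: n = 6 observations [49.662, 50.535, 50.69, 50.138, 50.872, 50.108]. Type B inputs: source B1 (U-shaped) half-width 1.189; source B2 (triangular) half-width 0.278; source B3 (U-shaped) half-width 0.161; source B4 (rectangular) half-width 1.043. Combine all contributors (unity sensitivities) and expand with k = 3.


mean = (49.662 + 50.535 + 50.69 + 50.138 + 50.872 + 50.108) / 6 = 50.33416667
s = sqrt(sum((x - mean)^2)/(n-1)) = 0.44668934
u_A = s / sqrt(n) = 0.44668934 / sqrt(6) = 0.18236016
u_B1 = 1.189 / sqrt(2) = 0.84074996
u_B2 = 0.278 / sqrt(6) = 0.11349302
u_B3 = 0.161 / sqrt(2) = 0.11384419
u_B4 = 1.043 / sqrt(3) = 0.60217633
uc = sqrt(0.18236016^2 + 0.84074996^2 + 0.11349302^2 + 0.11384419^2 + 0.60217633^2) = 1.0623433
U = k * uc = 3 * 1.0623433
U = 3.1870

3.1870


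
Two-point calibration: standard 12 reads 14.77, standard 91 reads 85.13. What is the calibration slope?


slope = (y2 - y1) / (x2 - x1)
= (85.13 - 14.77) / (91 - 12)
= 70.3600 / 79
= 0.8906

0.8906


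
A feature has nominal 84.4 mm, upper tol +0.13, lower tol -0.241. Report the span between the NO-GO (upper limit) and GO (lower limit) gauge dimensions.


GO = nominal - lower_tol (smallest hole = maximum material condition)
GO = 84.4 - 0.241 = 84.159
NO-GO = nominal + upper_tol (largest hole = least material condition)
NO-GO = 84.4 + 0.13 = 84.53
spread = NO-GO - GO = 84.53 - 84.159 = 0.3710

0.3710


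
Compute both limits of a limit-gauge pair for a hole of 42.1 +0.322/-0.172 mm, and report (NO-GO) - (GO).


GO = nominal - lower_tol (smallest hole = maximum material condition)
GO = 42.1 - 0.172 = 41.928
NO-GO = nominal + upper_tol (largest hole = least material condition)
NO-GO = 42.1 + 0.322 = 42.422
spread = NO-GO - GO = 42.422 - 41.928 = 0.4940

0.4940


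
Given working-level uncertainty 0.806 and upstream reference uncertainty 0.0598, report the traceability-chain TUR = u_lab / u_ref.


TUR = u_lab / u_ref
= 0.806 / 0.0598
= 13.4783

13.4783


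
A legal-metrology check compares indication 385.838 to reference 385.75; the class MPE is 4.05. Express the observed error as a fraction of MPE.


e = indication - reference = 385.838 - 385.75 = 0.0880
|e| = 0.0880
ratio = |e| / MPE = 0.0880 / 4.05
ratio = 0.0217

0.0217


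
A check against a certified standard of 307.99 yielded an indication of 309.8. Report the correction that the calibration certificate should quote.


Correction = standard - reading
= 307.99 - 309.8
= -1.8100

-1.8100


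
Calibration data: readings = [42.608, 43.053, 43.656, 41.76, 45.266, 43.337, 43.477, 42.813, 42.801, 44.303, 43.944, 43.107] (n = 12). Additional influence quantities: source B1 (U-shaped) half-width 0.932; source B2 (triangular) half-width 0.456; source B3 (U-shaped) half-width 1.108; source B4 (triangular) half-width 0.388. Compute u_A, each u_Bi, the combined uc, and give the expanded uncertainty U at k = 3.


mean = (42.608 + 43.053 + 43.656 + 41.76 + 45.266 + 43.337 + 43.477 + 42.813 + 42.801 + 44.303 + 43.944 + 43.107) / 12 = 43.34375
s = sqrt(sum((x - mean)^2)/(n-1)) = 0.89733232
u_A = s / sqrt(n) = 0.89733232 / sqrt(12) = 0.25903753
u_B1 = 0.932 / sqrt(2) = 0.65902352
u_B2 = 0.456 / sqrt(6) = 0.18616122
u_B3 = 1.108 / sqrt(2) = 0.78347431
u_B4 = 0.388 / sqrt(6) = 0.15840034
uc = sqrt(0.25903753^2 + 0.65902352^2 + 0.18616122^2 + 0.78347431^2 + 0.15840034^2) = 1.0839701
U = k * uc = 3 * 1.0839701
U = 3.2519

3.2519


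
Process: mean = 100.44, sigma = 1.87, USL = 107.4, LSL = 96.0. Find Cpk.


Cpu = (USL - mean) / (3*sigma) = (107.4 - 100.44) / (3*1.87) = 1.2406
Cpl = (mean - LSL) / (3*sigma) = (100.44 - 96.0) / (3*1.87) = 0.7914
Cpk = min(Cpu, Cpl) = 0.7914

0.7914


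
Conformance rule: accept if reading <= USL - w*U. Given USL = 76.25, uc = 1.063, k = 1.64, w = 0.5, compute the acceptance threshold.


U = k * uc = 1.64 * 1.063 = 1.74332
guard band g = w * U = 0.5 * 1.74332 = 0.87166
AL = USL - g = 76.25 - 0.87166
AL = 75.3783

75.3783


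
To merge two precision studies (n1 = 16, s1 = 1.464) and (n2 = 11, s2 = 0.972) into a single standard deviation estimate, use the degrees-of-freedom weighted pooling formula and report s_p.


s_p = sqrt(((n1-1)*s1^2 + (n2-1)*s2^2) / (n1+n2-2))
numerator = (16-1)*1.464^2 + (11-1)*0.972^2 = 32.14944 + 9.44784 = 41.59728
denominator = 16 + 11 - 2 = 25
s_p^2 = 41.59728 / 25 = 1.6638912
s_p = sqrt(1.6638912) = 1.2899

1.2899


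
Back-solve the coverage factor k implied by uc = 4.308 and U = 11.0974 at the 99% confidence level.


k = U / uc
k = 11.0974 / 4.308
k = 2.576

2.576


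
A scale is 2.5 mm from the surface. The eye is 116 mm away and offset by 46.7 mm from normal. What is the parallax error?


error = h * offset / d
= 2.5 * 46.7 / 116
= 1.0065

1.0065
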